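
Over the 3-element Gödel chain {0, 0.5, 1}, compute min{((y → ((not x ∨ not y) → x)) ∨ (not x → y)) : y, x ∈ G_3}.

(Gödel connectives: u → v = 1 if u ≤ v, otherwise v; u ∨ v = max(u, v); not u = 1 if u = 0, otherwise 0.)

The minimum is attained at y = 0.5, x = 0:
  not x: Gödel ¬ of 0 = 1 (operand is 0)
  not y: Gödel ¬ of 0.5 = 0 (operand ≠ 0)
  (not x ∨ not y) = max(1, 0) = 1
  ((not x ∨ not y) → x): 1 > 0, so result = 0
  (y → ((not x ∨ not y) → x)): 0.5 > 0, so result = 0
  not x: Gödel ¬ of 0 = 1 (operand is 0)
  (not x → y): 1 > 0.5, so result = 0.5
  ((y → ((not x ∨ not y) → x)) ∨ (not x → y)) = max(0, 0.5) = 0.5
Checking all 9 assignments confirms none give a value below 0.50.

0.50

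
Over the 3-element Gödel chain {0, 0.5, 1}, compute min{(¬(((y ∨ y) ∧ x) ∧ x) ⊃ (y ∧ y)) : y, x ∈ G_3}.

The minimum is attained at y = 0, x = 0:
  (y ∨ y) = max(0, 0) = 0
  ((y ∨ y) ∧ x) = min(0, 0) = 0
  (((y ∨ y) ∧ x) ∧ x) = min(0, 0) = 0
  ¬(((y ∨ y) ∧ x) ∧ x): Gödel ¬ of 0 = 1 (operand is 0)
  (y ∧ y) = min(0, 0) = 0
  (¬(((y ∨ y) ∧ x) ∧ x) ⊃ (y ∧ y)): 1 > 0, so result = 0
Checking all 9 assignments confirms none give a value below 0.00.

0.00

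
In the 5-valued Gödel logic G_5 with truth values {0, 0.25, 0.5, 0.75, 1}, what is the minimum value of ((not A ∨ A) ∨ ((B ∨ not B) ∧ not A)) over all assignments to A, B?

The minimum is attained at A = 0.25, B = 0:
  not A: Gödel ¬ of 0.25 = 0 (operand ≠ 0)
  (not A ∨ A) = max(0, 0.25) = 0.25
  not B: Gödel ¬ of 0 = 1 (operand is 0)
  (B ∨ not B) = max(0, 1) = 1
  not A: Gödel ¬ of 0.25 = 0 (operand ≠ 0)
  ((B ∨ not B) ∧ not A) = min(1, 0) = 0
  ((not A ∨ A) ∨ ((B ∨ not B) ∧ not A)) = max(0.25, 0) = 0.25
Checking all 25 assignments confirms none give a value below 0.25.

0.25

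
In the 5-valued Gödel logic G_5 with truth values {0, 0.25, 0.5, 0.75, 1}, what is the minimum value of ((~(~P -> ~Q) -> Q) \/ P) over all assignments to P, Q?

0.25

The minimum is attained at P = 0, Q = 0.25:
  ~P: Gödel ¬ of 0 = 1 (operand is 0)
  ~Q: Gödel ¬ of 0.25 = 0 (operand ≠ 0)
  (~P -> ~Q): 1 > 0, so result = 0
  ~(~P -> ~Q): Gödel ¬ of 0 = 1 (operand is 0)
  (~(~P -> ~Q) -> Q): 1 > 0.25, so result = 0.25
  ((~(~P -> ~Q) -> Q) \/ P) = max(0.25, 0) = 0.25
Checking all 25 assignments confirms none give a value below 0.25.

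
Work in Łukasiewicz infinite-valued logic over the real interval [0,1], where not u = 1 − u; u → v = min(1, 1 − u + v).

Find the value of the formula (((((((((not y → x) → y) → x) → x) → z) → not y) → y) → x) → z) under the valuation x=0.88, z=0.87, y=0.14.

0.87

not y: Łukasiewicz ¬ gives 1 − 0.14 = 0.86
(not y → x): min(1, 1 − 0.86 + 0.88) = 1
((not y → x) → y): min(1, 1 − 1 + 0.14) = 0.14
(((not y → x) → y) → x): min(1, 1 − 0.14 + 0.88) = 1
((((not y → x) → y) → x) → x): min(1, 1 − 1 + 0.88) = 0.88
(((((not y → x) → y) → x) → x) → z): min(1, 1 − 0.88 + 0.87) = 0.99
not y: Łukasiewicz ¬ gives 1 − 0.14 = 0.86
((((((not y → x) → y) → x) → x) → z) → not y): min(1, 1 − 0.99 + 0.86) = 0.87
(((((((not y → x) → y) → x) → x) → z) → not y) → y): min(1, 1 − 0.87 + 0.14) = 0.27
((((((((not y → x) → y) → x) → x) → z) → not y) → y) → x): min(1, 1 − 0.27 + 0.88) = 1
(((((((((not y → x) → y) → x) → x) → z) → not y) → y) → x) → z): min(1, 1 − 1 + 0.87) = 0.87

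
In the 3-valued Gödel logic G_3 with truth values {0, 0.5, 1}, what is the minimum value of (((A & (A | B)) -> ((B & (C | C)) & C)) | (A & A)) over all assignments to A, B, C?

The minimum is attained at A = 0.5, B = 0, C = 0:
  (A | B) = max(0.5, 0) = 0.5
  (A & (A | B)) = min(0.5, 0.5) = 0.5
  (C | C) = max(0, 0) = 0
  (B & (C | C)) = min(0, 0) = 0
  ((B & (C | C)) & C) = min(0, 0) = 0
  ((A & (A | B)) -> ((B & (C | C)) & C)): 0.5 > 0, so result = 0
  (A & A) = min(0.5, 0.5) = 0.5
  (((A & (A | B)) -> ((B & (C | C)) & C)) | (A & A)) = max(0, 0.5) = 0.5
Checking all 27 assignments confirms none give a value below 0.50.

0.50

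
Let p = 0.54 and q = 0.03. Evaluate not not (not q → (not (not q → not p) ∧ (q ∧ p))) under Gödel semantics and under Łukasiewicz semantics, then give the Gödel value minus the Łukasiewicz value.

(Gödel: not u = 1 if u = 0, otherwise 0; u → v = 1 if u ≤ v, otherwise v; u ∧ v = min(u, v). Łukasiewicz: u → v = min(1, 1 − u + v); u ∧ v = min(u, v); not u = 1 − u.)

Gödel evaluation:
  not q: Gödel ¬ of 0.03 = 0 (operand ≠ 0)
  not q: Gödel ¬ of 0.03 = 0 (operand ≠ 0)
  not p: Gödel ¬ of 0.54 = 0 (operand ≠ 0)
  (not q → not p): 0 ≤ 0, so result = 1
  not (not q → not p): Gödel ¬ of 1 = 0 (operand ≠ 0)
  (q ∧ p) = min(0.03, 0.54) = 0.03
  (not (not q → not p) ∧ (q ∧ p)) = min(0, 0.03) = 0
  (not q → (not (not q → not p) ∧ (q ∧ p))): 0 ≤ 0, so result = 1
  not (not q → (not (not q → not p) ∧ (q ∧ p))): Gödel ¬ of 1 = 0 (operand ≠ 0)
  not not (not q → (not (not q → not p) ∧ (q ∧ p))): Gödel ¬ of 0 = 1 (operand is 0)
  Gödel value = 1
Łukasiewicz evaluation:
  not q: Łukasiewicz ¬ gives 1 − 0.03 = 0.97
  not q: Łukasiewicz ¬ gives 1 − 0.03 = 0.97
  not p: Łukasiewicz ¬ gives 1 − 0.54 = 0.46
  (not q → not p): min(1, 1 − 0.97 + 0.46) = 0.49
  not (not q → not p): Łukasiewicz ¬ gives 1 − 0.49 = 0.51
  (q ∧ p) = min(0.03, 0.54) = 0.03
  (not (not q → not p) ∧ (q ∧ p)) = min(0.51, 0.03) = 0.03
  (not q → (not (not q → not p) ∧ (q ∧ p))): min(1, 1 − 0.97 + 0.03) = 0.06
  not (not q → (not (not q → not p) ∧ (q ∧ p))): Łukasiewicz ¬ gives 1 − 0.06 = 0.94
  not not (not q → (not (not q → not p) ∧ (q ∧ p))): Łukasiewicz ¬ gives 1 − 0.94 = 0.06
  Łukasiewicz value = 0.06
Difference: 1 − 0.06 = 0.94

0.94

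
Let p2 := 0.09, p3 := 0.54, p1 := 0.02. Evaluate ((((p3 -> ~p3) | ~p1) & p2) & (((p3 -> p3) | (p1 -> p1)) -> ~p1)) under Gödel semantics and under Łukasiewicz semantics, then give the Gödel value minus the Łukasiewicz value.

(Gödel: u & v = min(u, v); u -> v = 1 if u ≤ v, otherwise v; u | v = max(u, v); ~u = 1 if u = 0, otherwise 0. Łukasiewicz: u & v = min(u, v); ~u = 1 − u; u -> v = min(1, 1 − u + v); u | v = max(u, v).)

-0.09

Gödel evaluation:
  ~p3: Gödel ¬ of 0.54 = 0 (operand ≠ 0)
  (p3 -> ~p3): 0.54 > 0, so result = 0
  ~p1: Gödel ¬ of 0.02 = 0 (operand ≠ 0)
  ((p3 -> ~p3) | ~p1) = max(0, 0) = 0
  (((p3 -> ~p3) | ~p1) & p2) = min(0, 0.09) = 0
  (p3 -> p3): 0.54 ≤ 0.54, so result = 1
  (p1 -> p1): 0.02 ≤ 0.02, so result = 1
  ((p3 -> p3) | (p1 -> p1)) = max(1, 1) = 1
  ~p1: Gödel ¬ of 0.02 = 0 (operand ≠ 0)
  (((p3 -> p3) | (p1 -> p1)) -> ~p1): 1 > 0, so result = 0
  ((((p3 -> ~p3) | ~p1) & p2) & (((p3 -> p3) | (p1 -> p1)) -> ~p1)) = min(0, 0) = 0
  Gödel value = 0
Łukasiewicz evaluation:
  ~p3: Łukasiewicz ¬ gives 1 − 0.54 = 0.46
  (p3 -> ~p3): min(1, 1 − 0.54 + 0.46) = 0.92
  ~p1: Łukasiewicz ¬ gives 1 − 0.02 = 0.98
  ((p3 -> ~p3) | ~p1) = max(0.92, 0.98) = 0.98
  (((p3 -> ~p3) | ~p1) & p2) = min(0.98, 0.09) = 0.09
  (p3 -> p3): min(1, 1 − 0.54 + 0.54) = 1
  (p1 -> p1): min(1, 1 − 0.02 + 0.02) = 1
  ((p3 -> p3) | (p1 -> p1)) = max(1, 1) = 1
  ~p1: Łukasiewicz ¬ gives 1 − 0.02 = 0.98
  (((p3 -> p3) | (p1 -> p1)) -> ~p1): min(1, 1 − 1 + 0.98) = 0.98
  ((((p3 -> ~p3) | ~p1) & p2) & (((p3 -> p3) | (p1 -> p1)) -> ~p1)) = min(0.09, 0.98) = 0.09
  Łukasiewicz value = 0.09
Difference: 0 − 0.09 = -0.09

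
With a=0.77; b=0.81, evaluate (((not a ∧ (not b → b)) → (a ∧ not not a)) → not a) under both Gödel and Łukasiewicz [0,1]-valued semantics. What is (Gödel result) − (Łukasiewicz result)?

-0.23

Gödel evaluation:
  not a: Gödel ¬ of 0.77 = 0 (operand ≠ 0)
  not b: Gödel ¬ of 0.81 = 0 (operand ≠ 0)
  (not b → b): 0 ≤ 0.81, so result = 1
  (not a ∧ (not b → b)) = min(0, 1) = 0
  not a: Gödel ¬ of 0.77 = 0 (operand ≠ 0)
  not not a: Gödel ¬ of 0 = 1 (operand is 0)
  (a ∧ not not a) = min(0.77, 1) = 0.77
  ((not a ∧ (not b → b)) → (a ∧ not not a)): 0 ≤ 0.77, so result = 1
  not a: Gödel ¬ of 0.77 = 0 (operand ≠ 0)
  (((not a ∧ (not b → b)) → (a ∧ not not a)) → not a): 1 > 0, so result = 0
  Gödel value = 0
Łukasiewicz evaluation:
  not a: Łukasiewicz ¬ gives 1 − 0.77 = 0.23
  not b: Łukasiewicz ¬ gives 1 − 0.81 = 0.19
  (not b → b): min(1, 1 − 0.19 + 0.81) = 1
  (not a ∧ (not b → b)) = min(0.23, 1) = 0.23
  not a: Łukasiewicz ¬ gives 1 − 0.77 = 0.23
  not not a: Łukasiewicz ¬ gives 1 − 0.23 = 0.77
  (a ∧ not not a) = min(0.77, 0.77) = 0.77
  ((not a ∧ (not b → b)) → (a ∧ not not a)): min(1, 1 − 0.23 + 0.77) = 1
  not a: Łukasiewicz ¬ gives 1 − 0.77 = 0.23
  (((not a ∧ (not b → b)) → (a ∧ not not a)) → not a): min(1, 1 − 1 + 0.23) = 0.23
  Łukasiewicz value = 0.23
Difference: 0 − 0.23 = -0.23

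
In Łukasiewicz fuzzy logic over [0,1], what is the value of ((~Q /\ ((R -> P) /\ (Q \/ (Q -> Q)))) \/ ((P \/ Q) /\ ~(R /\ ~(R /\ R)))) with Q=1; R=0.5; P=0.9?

0.50

~Q: Łukasiewicz ¬ gives 1 − 1 = 0
(R -> P): min(1, 1 − 0.5 + 0.9) = 1
(Q -> Q): min(1, 1 − 1 + 1) = 1
(Q \/ (Q -> Q)) = max(1, 1) = 1
((R -> P) /\ (Q \/ (Q -> Q))) = min(1, 1) = 1
(~Q /\ ((R -> P) /\ (Q \/ (Q -> Q)))) = min(0, 1) = 0
(P \/ Q) = max(0.9, 1) = 1
(R /\ R) = min(0.5, 0.5) = 0.5
~(R /\ R): Łukasiewicz ¬ gives 1 − 0.5 = 0.5
(R /\ ~(R /\ R)) = min(0.5, 0.5) = 0.5
~(R /\ ~(R /\ R)): Łukasiewicz ¬ gives 1 − 0.5 = 0.5
((P \/ Q) /\ ~(R /\ ~(R /\ R))) = min(1, 0.5) = 0.5
((~Q /\ ((R -> P) /\ (Q \/ (Q -> Q)))) \/ ((P \/ Q) /\ ~(R /\ ~(R /\ R)))) = max(0, 0.5) = 0.5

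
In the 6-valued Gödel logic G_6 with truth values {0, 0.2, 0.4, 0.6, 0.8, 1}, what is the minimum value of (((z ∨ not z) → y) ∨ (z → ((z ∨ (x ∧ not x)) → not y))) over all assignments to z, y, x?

The minimum is attained at z = 0.4, y = 0.2, x = 0:
  not z: Gödel ¬ of 0.4 = 0 (operand ≠ 0)
  (z ∨ not z) = max(0.4, 0) = 0.4
  ((z ∨ not z) → y): 0.4 > 0.2, so result = 0.2
  not x: Gödel ¬ of 0 = 1 (operand is 0)
  (x ∧ not x) = min(0, 1) = 0
  (z ∨ (x ∧ not x)) = max(0.4, 0) = 0.4
  not y: Gödel ¬ of 0.2 = 0 (operand ≠ 0)
  ((z ∨ (x ∧ not x)) → not y): 0.4 > 0, so result = 0
  (z → ((z ∨ (x ∧ not x)) → not y)): 0.4 > 0, so result = 0
  (((z ∨ not z) → y) ∨ (z → ((z ∨ (x ∧ not x)) → not y))) = max(0.2, 0) = 0.2
Checking all 216 assignments confirms none give a value below 0.20.

0.20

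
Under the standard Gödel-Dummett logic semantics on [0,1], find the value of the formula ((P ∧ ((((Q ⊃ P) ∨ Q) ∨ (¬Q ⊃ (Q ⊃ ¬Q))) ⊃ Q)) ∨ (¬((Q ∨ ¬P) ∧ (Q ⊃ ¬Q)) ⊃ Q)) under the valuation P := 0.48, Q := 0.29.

0.29

(Q ⊃ P): 0.29 ≤ 0.48, so result = 1
((Q ⊃ P) ∨ Q) = max(1, 0.29) = 1
¬Q: Gödel ¬ of 0.29 = 0 (operand ≠ 0)
¬Q: Gödel ¬ of 0.29 = 0 (operand ≠ 0)
(Q ⊃ ¬Q): 0.29 > 0, so result = 0
(¬Q ⊃ (Q ⊃ ¬Q)): 0 ≤ 0, so result = 1
(((Q ⊃ P) ∨ Q) ∨ (¬Q ⊃ (Q ⊃ ¬Q))) = max(1, 1) = 1
((((Q ⊃ P) ∨ Q) ∨ (¬Q ⊃ (Q ⊃ ¬Q))) ⊃ Q): 1 > 0.29, so result = 0.29
(P ∧ ((((Q ⊃ P) ∨ Q) ∨ (¬Q ⊃ (Q ⊃ ¬Q))) ⊃ Q)) = min(0.48, 0.29) = 0.29
¬P: Gödel ¬ of 0.48 = 0 (operand ≠ 0)
(Q ∨ ¬P) = max(0.29, 0) = 0.29
¬Q: Gödel ¬ of 0.29 = 0 (operand ≠ 0)
(Q ⊃ ¬Q): 0.29 > 0, so result = 0
((Q ∨ ¬P) ∧ (Q ⊃ ¬Q)) = min(0.29, 0) = 0
¬((Q ∨ ¬P) ∧ (Q ⊃ ¬Q)): Gödel ¬ of 0 = 1 (operand is 0)
(¬((Q ∨ ¬P) ∧ (Q ⊃ ¬Q)) ⊃ Q): 1 > 0.29, so result = 0.29
((P ∧ ((((Q ⊃ P) ∨ Q) ∨ (¬Q ⊃ (Q ⊃ ¬Q))) ⊃ Q)) ∨ (¬((Q ∨ ¬P) ∧ (Q ⊃ ¬Q)) ⊃ Q)) = max(0.29, 0.29) = 0.29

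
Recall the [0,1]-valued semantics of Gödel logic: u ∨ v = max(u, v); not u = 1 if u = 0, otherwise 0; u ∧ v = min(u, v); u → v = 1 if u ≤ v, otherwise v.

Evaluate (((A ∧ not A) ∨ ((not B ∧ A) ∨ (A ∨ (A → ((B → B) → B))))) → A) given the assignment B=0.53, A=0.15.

0.15

not A: Gödel ¬ of 0.15 = 0 (operand ≠ 0)
(A ∧ not A) = min(0.15, 0) = 0
not B: Gödel ¬ of 0.53 = 0 (operand ≠ 0)
(not B ∧ A) = min(0, 0.15) = 0
(B → B): 0.53 ≤ 0.53, so result = 1
((B → B) → B): 1 > 0.53, so result = 0.53
(A → ((B → B) → B)): 0.15 ≤ 0.53, so result = 1
(A ∨ (A → ((B → B) → B))) = max(0.15, 1) = 1
((not B ∧ A) ∨ (A ∨ (A → ((B → B) → B)))) = max(0, 1) = 1
((A ∧ not A) ∨ ((not B ∧ A) ∨ (A ∨ (A → ((B → B) → B))))) = max(0, 1) = 1
(((A ∧ not A) ∨ ((not B ∧ A) ∨ (A ∨ (A → ((B → B) → B))))) → A): 1 > 0.15, so result = 0.15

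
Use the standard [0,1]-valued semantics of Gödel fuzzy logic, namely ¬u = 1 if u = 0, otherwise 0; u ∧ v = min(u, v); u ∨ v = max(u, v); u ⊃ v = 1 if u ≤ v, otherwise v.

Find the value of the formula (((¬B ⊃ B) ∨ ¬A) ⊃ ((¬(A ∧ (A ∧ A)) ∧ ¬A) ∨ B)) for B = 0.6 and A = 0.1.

0.60

¬B: Gödel ¬ of 0.6 = 0 (operand ≠ 0)
(¬B ⊃ B): 0 ≤ 0.6, so result = 1
¬A: Gödel ¬ of 0.1 = 0 (operand ≠ 0)
((¬B ⊃ B) ∨ ¬A) = max(1, 0) = 1
(A ∧ A) = min(0.1, 0.1) = 0.1
(A ∧ (A ∧ A)) = min(0.1, 0.1) = 0.1
¬(A ∧ (A ∧ A)): Gödel ¬ of 0.1 = 0 (operand ≠ 0)
¬A: Gödel ¬ of 0.1 = 0 (operand ≠ 0)
(¬(A ∧ (A ∧ A)) ∧ ¬A) = min(0, 0) = 0
((¬(A ∧ (A ∧ A)) ∧ ¬A) ∨ B) = max(0, 0.6) = 0.6
(((¬B ⊃ B) ∨ ¬A) ⊃ ((¬(A ∧ (A ∧ A)) ∧ ¬A) ∨ B)): 1 > 0.6, so result = 0.6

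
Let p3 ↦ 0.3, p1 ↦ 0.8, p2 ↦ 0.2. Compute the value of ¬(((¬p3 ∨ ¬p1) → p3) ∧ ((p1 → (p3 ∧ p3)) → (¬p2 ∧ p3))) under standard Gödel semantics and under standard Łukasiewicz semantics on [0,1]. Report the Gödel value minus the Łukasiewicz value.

0.60

Gödel evaluation:
  ¬p3: Gödel ¬ of 0.3 = 0 (operand ≠ 0)
  ¬p1: Gödel ¬ of 0.8 = 0 (operand ≠ 0)
  (¬p3 ∨ ¬p1) = max(0, 0) = 0
  ((¬p3 ∨ ¬p1) → p3): 0 ≤ 0.3, so result = 1
  (p3 ∧ p3) = min(0.3, 0.3) = 0.3
  (p1 → (p3 ∧ p3)): 0.8 > 0.3, so result = 0.3
  ¬p2: Gödel ¬ of 0.2 = 0 (operand ≠ 0)
  (¬p2 ∧ p3) = min(0, 0.3) = 0
  ((p1 → (p3 ∧ p3)) → (¬p2 ∧ p3)): 0.3 > 0, so result = 0
  (((¬p3 ∨ ¬p1) → p3) ∧ ((p1 → (p3 ∧ p3)) → (¬p2 ∧ p3))) = min(1, 0) = 0
  ¬(((¬p3 ∨ ¬p1) → p3) ∧ ((p1 → (p3 ∧ p3)) → (¬p2 ∧ p3))): Gödel ¬ of 0 = 1 (operand is 0)
  Gödel value = 1
Łukasiewicz evaluation:
  ¬p3: Łukasiewicz ¬ gives 1 − 0.3 = 0.7
  ¬p1: Łukasiewicz ¬ gives 1 − 0.8 = 0.2
  (¬p3 ∨ ¬p1) = max(0.7, 0.2) = 0.7
  ((¬p3 ∨ ¬p1) → p3): min(1, 1 − 0.7 + 0.3) = 0.6
  (p3 ∧ p3) = min(0.3, 0.3) = 0.3
  (p1 → (p3 ∧ p3)): min(1, 1 − 0.8 + 0.3) = 0.5
  ¬p2: Łukasiewicz ¬ gives 1 − 0.2 = 0.8
  (¬p2 ∧ p3) = min(0.8, 0.3) = 0.3
  ((p1 → (p3 ∧ p3)) → (¬p2 ∧ p3)): min(1, 1 − 0.5 + 0.3) = 0.8
  (((¬p3 ∨ ¬p1) → p3) ∧ ((p1 → (p3 ∧ p3)) → (¬p2 ∧ p3))) = min(0.6, 0.8) = 0.6
  ¬(((¬p3 ∨ ¬p1) → p3) ∧ ((p1 → (p3 ∧ p3)) → (¬p2 ∧ p3))): Łukasiewicz ¬ gives 1 − 0.6 = 0.4
  Łukasiewicz value = 0.4
Difference: 1 − 0.4 = 0.60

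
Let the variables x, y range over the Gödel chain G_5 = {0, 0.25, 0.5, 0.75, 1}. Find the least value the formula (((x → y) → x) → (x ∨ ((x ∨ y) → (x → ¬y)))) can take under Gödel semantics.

0.50

The minimum is attained at x = 0.5, y = 0.25:
  (x → y): 0.5 > 0.25, so result = 0.25
  ((x → y) → x): 0.25 ≤ 0.5, so result = 1
  (x ∨ y) = max(0.5, 0.25) = 0.5
  ¬y: Gödel ¬ of 0.25 = 0 (operand ≠ 0)
  (x → ¬y): 0.5 > 0, so result = 0
  ((x ∨ y) → (x → ¬y)): 0.5 > 0, so result = 0
  (x ∨ ((x ∨ y) → (x → ¬y))) = max(0.5, 0) = 0.5
  (((x → y) → x) → (x ∨ ((x ∨ y) → (x → ¬y)))): 1 > 0.5, so result = 0.5
Checking all 25 assignments confirms none give a value below 0.50.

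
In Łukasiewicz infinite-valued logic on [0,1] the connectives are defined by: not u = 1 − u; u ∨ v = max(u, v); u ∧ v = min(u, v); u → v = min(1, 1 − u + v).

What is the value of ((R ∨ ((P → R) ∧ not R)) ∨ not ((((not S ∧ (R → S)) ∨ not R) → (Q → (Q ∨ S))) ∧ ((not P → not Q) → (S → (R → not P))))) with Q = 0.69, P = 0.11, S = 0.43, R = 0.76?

(P → R): min(1, 1 − 0.11 + 0.76) = 1
not R: Łukasiewicz ¬ gives 1 − 0.76 = 0.24
((P → R) ∧ not R) = min(1, 0.24) = 0.24
(R ∨ ((P → R) ∧ not R)) = max(0.76, 0.24) = 0.76
not S: Łukasiewicz ¬ gives 1 − 0.43 = 0.57
(R → S): min(1, 1 − 0.76 + 0.43) = 0.67
(not S ∧ (R → S)) = min(0.57, 0.67) = 0.57
not R: Łukasiewicz ¬ gives 1 − 0.76 = 0.24
((not S ∧ (R → S)) ∨ not R) = max(0.57, 0.24) = 0.57
(Q ∨ S) = max(0.69, 0.43) = 0.69
(Q → (Q ∨ S)): min(1, 1 − 0.69 + 0.69) = 1
(((not S ∧ (R → S)) ∨ not R) → (Q → (Q ∨ S))): min(1, 1 − 0.57 + 1) = 1
not P: Łukasiewicz ¬ gives 1 − 0.11 = 0.89
not Q: Łukasiewicz ¬ gives 1 − 0.69 = 0.31
(not P → not Q): min(1, 1 − 0.89 + 0.31) = 0.42
not P: Łukasiewicz ¬ gives 1 − 0.11 = 0.89
(R → not P): min(1, 1 − 0.76 + 0.89) = 1
(S → (R → not P)): min(1, 1 − 0.43 + 1) = 1
((not P → not Q) → (S → (R → not P))): min(1, 1 − 0.42 + 1) = 1
((((not S ∧ (R → S)) ∨ not R) → (Q → (Q ∨ S))) ∧ ((not P → not Q) → (S → (R → not P)))) = min(1, 1) = 1
not ((((not S ∧ (R → S)) ∨ not R) → (Q → (Q ∨ S))) ∧ ((not P → not Q) → (S → (R → not P)))): Łukasiewicz ¬ gives 1 − 1 = 0
((R ∨ ((P → R) ∧ not R)) ∨ not ((((not S ∧ (R → S)) ∨ not R) → (Q → (Q ∨ S))) ∧ ((not P → not Q) → (S → (R → not P))))) = max(0.76, 0) = 0.76

0.76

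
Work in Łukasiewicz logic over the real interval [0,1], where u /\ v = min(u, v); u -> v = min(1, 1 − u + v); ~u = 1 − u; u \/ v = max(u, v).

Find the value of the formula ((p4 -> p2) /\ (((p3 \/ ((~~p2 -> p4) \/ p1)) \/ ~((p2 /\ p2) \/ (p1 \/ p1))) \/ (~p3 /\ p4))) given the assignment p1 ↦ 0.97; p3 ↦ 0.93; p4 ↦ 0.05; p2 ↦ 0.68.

0.97

(p4 -> p2): min(1, 1 − 0.05 + 0.68) = 1
~p2: Łukasiewicz ¬ gives 1 − 0.68 = 0.32
~~p2: Łukasiewicz ¬ gives 1 − 0.32 = 0.68
(~~p2 -> p4): min(1, 1 − 0.68 + 0.05) = 0.37
((~~p2 -> p4) \/ p1) = max(0.37, 0.97) = 0.97
(p3 \/ ((~~p2 -> p4) \/ p1)) = max(0.93, 0.97) = 0.97
(p2 /\ p2) = min(0.68, 0.68) = 0.68
(p1 \/ p1) = max(0.97, 0.97) = 0.97
((p2 /\ p2) \/ (p1 \/ p1)) = max(0.68, 0.97) = 0.97
~((p2 /\ p2) \/ (p1 \/ p1)): Łukasiewicz ¬ gives 1 − 0.97 = 0.03
((p3 \/ ((~~p2 -> p4) \/ p1)) \/ ~((p2 /\ p2) \/ (p1 \/ p1))) = max(0.97, 0.03) = 0.97
~p3: Łukasiewicz ¬ gives 1 − 0.93 = 0.07
(~p3 /\ p4) = min(0.07, 0.05) = 0.05
(((p3 \/ ((~~p2 -> p4) \/ p1)) \/ ~((p2 /\ p2) \/ (p1 \/ p1))) \/ (~p3 /\ p4)) = max(0.97, 0.05) = 0.97
((p4 -> p2) /\ (((p3 \/ ((~~p2 -> p4) \/ p1)) \/ ~((p2 /\ p2) \/ (p1 \/ p1))) \/ (~p3 /\ p4))) = min(1, 0.97) = 0.97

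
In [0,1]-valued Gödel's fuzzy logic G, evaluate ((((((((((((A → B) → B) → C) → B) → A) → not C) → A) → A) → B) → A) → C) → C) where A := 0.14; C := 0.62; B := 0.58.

(A → B): 0.14 ≤ 0.58, so result = 1
((A → B) → B): 1 > 0.58, so result = 0.58
(((A → B) → B) → C): 0.58 ≤ 0.62, so result = 1
((((A → B) → B) → C) → B): 1 > 0.58, so result = 0.58
(((((A → B) → B) → C) → B) → A): 0.58 > 0.14, so result = 0.14
not C: Gödel ¬ of 0.62 = 0 (operand ≠ 0)
((((((A → B) → B) → C) → B) → A) → not C): 0.14 > 0, so result = 0
(((((((A → B) → B) → C) → B) → A) → not C) → A): 0 ≤ 0.14, so result = 1
((((((((A → B) → B) → C) → B) → A) → not C) → A) → A): 1 > 0.14, so result = 0.14
(((((((((A → B) → B) → C) → B) → A) → not C) → A) → A) → B): 0.14 ≤ 0.58, so result = 1
((((((((((A → B) → B) → C) → B) → A) → not C) → A) → A) → B) → A): 1 > 0.14, so result = 0.14
(((((((((((A → B) → B) → C) → B) → A) → not C) → A) → A) → B) → A) → C): 0.14 ≤ 0.62, so result = 1
((((((((((((A → B) → B) → C) → B) → A) → not C) → A) → A) → B) → A) → C) → C): 1 > 0.62, so result = 0.62

0.62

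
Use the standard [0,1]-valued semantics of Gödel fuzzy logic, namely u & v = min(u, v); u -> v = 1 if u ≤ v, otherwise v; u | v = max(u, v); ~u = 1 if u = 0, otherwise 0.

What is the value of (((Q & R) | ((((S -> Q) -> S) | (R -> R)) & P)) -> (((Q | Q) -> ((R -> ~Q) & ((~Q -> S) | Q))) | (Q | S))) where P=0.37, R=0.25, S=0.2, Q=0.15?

0.20

(Q & R) = min(0.15, 0.25) = 0.15
(S -> Q): 0.2 > 0.15, so result = 0.15
((S -> Q) -> S): 0.15 ≤ 0.2, so result = 1
(R -> R): 0.25 ≤ 0.25, so result = 1
(((S -> Q) -> S) | (R -> R)) = max(1, 1) = 1
((((S -> Q) -> S) | (R -> R)) & P) = min(1, 0.37) = 0.37
((Q & R) | ((((S -> Q) -> S) | (R -> R)) & P)) = max(0.15, 0.37) = 0.37
(Q | Q) = max(0.15, 0.15) = 0.15
~Q: Gödel ¬ of 0.15 = 0 (operand ≠ 0)
(R -> ~Q): 0.25 > 0, so result = 0
~Q: Gödel ¬ of 0.15 = 0 (operand ≠ 0)
(~Q -> S): 0 ≤ 0.2, so result = 1
((~Q -> S) | Q) = max(1, 0.15) = 1
((R -> ~Q) & ((~Q -> S) | Q)) = min(0, 1) = 0
((Q | Q) -> ((R -> ~Q) & ((~Q -> S) | Q))): 0.15 > 0, so result = 0
(Q | S) = max(0.15, 0.2) = 0.2
(((Q | Q) -> ((R -> ~Q) & ((~Q -> S) | Q))) | (Q | S)) = max(0, 0.2) = 0.2
(((Q & R) | ((((S -> Q) -> S) | (R -> R)) & P)) -> (((Q | Q) -> ((R -> ~Q) & ((~Q -> S) | Q))) | (Q | S))): 0.37 > 0.2, so result = 0.2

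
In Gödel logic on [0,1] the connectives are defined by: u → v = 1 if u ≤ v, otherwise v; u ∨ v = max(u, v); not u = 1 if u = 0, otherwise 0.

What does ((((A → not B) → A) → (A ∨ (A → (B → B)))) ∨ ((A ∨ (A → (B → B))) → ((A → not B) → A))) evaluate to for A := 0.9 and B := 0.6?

1.00

not B: Gödel ¬ of 0.6 = 0 (operand ≠ 0)
(A → not B): 0.9 > 0, so result = 0
((A → not B) → A): 0 ≤ 0.9, so result = 1
(B → B): 0.6 ≤ 0.6, so result = 1
(A → (B → B)): 0.9 ≤ 1, so result = 1
(A ∨ (A → (B → B))) = max(0.9, 1) = 1
(((A → not B) → A) → (A ∨ (A → (B → B)))): 1 ≤ 1, so result = 1
(B → B): 0.6 ≤ 0.6, so result = 1
(A → (B → B)): 0.9 ≤ 1, so result = 1
(A ∨ (A → (B → B))) = max(0.9, 1) = 1
not B: Gödel ¬ of 0.6 = 0 (operand ≠ 0)
(A → not B): 0.9 > 0, so result = 0
((A → not B) → A): 0 ≤ 0.9, so result = 1
((A ∨ (A → (B → B))) → ((A → not B) → A)): 1 ≤ 1, so result = 1
((((A → not B) → A) → (A ∨ (A → (B → B)))) ∨ ((A ∨ (A → (B → B))) → ((A → not B) → A))) = max(1, 1) = 1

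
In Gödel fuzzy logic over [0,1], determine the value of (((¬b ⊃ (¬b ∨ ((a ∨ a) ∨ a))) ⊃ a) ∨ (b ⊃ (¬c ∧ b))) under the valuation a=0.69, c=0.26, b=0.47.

0.69

¬b: Gödel ¬ of 0.47 = 0 (operand ≠ 0)
¬b: Gödel ¬ of 0.47 = 0 (operand ≠ 0)
(a ∨ a) = max(0.69, 0.69) = 0.69
((a ∨ a) ∨ a) = max(0.69, 0.69) = 0.69
(¬b ∨ ((a ∨ a) ∨ a)) = max(0, 0.69) = 0.69
(¬b ⊃ (¬b ∨ ((a ∨ a) ∨ a))): 0 ≤ 0.69, so result = 1
((¬b ⊃ (¬b ∨ ((a ∨ a) ∨ a))) ⊃ a): 1 > 0.69, so result = 0.69
¬c: Gödel ¬ of 0.26 = 0 (operand ≠ 0)
(¬c ∧ b) = min(0, 0.47) = 0
(b ⊃ (¬c ∧ b)): 0.47 > 0, so result = 0
(((¬b ⊃ (¬b ∨ ((a ∨ a) ∨ a))) ⊃ a) ∨ (b ⊃ (¬c ∧ b))) = max(0.69, 0) = 0.69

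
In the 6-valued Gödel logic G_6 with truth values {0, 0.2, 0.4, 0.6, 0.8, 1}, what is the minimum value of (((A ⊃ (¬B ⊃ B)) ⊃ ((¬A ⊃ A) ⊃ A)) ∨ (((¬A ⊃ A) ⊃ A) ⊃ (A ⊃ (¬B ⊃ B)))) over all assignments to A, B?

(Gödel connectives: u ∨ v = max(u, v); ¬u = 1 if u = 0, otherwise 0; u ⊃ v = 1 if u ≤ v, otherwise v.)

Every assignment gives 1. For instance at A = 0, B = 0:
  ¬B: Gödel ¬ of 0 = 1 (operand is 0)
  (¬B ⊃ B): 1 > 0, so result = 0
  (A ⊃ (¬B ⊃ B)): 0 ≤ 0, so result = 1
  ¬A: Gödel ¬ of 0 = 1 (operand is 0)
  (¬A ⊃ A): 1 > 0, so result = 0
  ((¬A ⊃ A) ⊃ A): 0 ≤ 0, so result = 1
  ((A ⊃ (¬B ⊃ B)) ⊃ ((¬A ⊃ A) ⊃ A)): 1 ≤ 1, so result = 1
  ¬A: Gödel ¬ of 0 = 1 (operand is 0)
  (¬A ⊃ A): 1 > 0, so result = 0
  ((¬A ⊃ A) ⊃ A): 0 ≤ 0, so result = 1
  ¬B: Gödel ¬ of 0 = 1 (operand is 0)
  (¬B ⊃ B): 1 > 0, so result = 0
  (A ⊃ (¬B ⊃ B)): 0 ≤ 0, so result = 1
  (((¬A ⊃ A) ⊃ A) ⊃ (A ⊃ (¬B ⊃ B))): 1 ≤ 1, so result = 1
  (((A ⊃ (¬B ⊃ B)) ⊃ ((¬A ⊃ A) ⊃ A)) ∨ (((¬A ⊃ A) ⊃ A) ⊃ (A ⊃ (¬B ⊃ B)))) = max(1, 1) = 1
All 36 assignments give value 1 — the formula is a G_6-tautology.

1.00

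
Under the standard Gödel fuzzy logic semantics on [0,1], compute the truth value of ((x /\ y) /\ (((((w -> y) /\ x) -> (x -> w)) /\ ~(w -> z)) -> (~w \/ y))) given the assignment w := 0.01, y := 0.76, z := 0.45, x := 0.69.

0.69

(x /\ y) = min(0.69, 0.76) = 0.69
(w -> y): 0.01 ≤ 0.76, so result = 1
((w -> y) /\ x) = min(1, 0.69) = 0.69
(x -> w): 0.69 > 0.01, so result = 0.01
(((w -> y) /\ x) -> (x -> w)): 0.69 > 0.01, so result = 0.01
(w -> z): 0.01 ≤ 0.45, so result = 1
~(w -> z): Gödel ¬ of 1 = 0 (operand ≠ 0)
((((w -> y) /\ x) -> (x -> w)) /\ ~(w -> z)) = min(0.01, 0) = 0
~w: Gödel ¬ of 0.01 = 0 (operand ≠ 0)
(~w \/ y) = max(0, 0.76) = 0.76
(((((w -> y) /\ x) -> (x -> w)) /\ ~(w -> z)) -> (~w \/ y)): 0 ≤ 0.76, so result = 1
((x /\ y) /\ (((((w -> y) /\ x) -> (x -> w)) /\ ~(w -> z)) -> (~w \/ y))) = min(0.69, 1) = 0.69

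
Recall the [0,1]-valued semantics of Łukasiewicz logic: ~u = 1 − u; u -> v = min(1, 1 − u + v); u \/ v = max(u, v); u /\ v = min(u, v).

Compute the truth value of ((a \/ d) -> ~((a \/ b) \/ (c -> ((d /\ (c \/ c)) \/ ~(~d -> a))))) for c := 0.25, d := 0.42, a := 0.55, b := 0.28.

0.45

(a \/ d) = max(0.55, 0.42) = 0.55
(a \/ b) = max(0.55, 0.28) = 0.55
(c \/ c) = max(0.25, 0.25) = 0.25
(d /\ (c \/ c)) = min(0.42, 0.25) = 0.25
~d: Łukasiewicz ¬ gives 1 − 0.42 = 0.58
(~d -> a): min(1, 1 − 0.58 + 0.55) = 0.97
~(~d -> a): Łukasiewicz ¬ gives 1 − 0.97 = 0.03
((d /\ (c \/ c)) \/ ~(~d -> a)) = max(0.25, 0.03) = 0.25
(c -> ((d /\ (c \/ c)) \/ ~(~d -> a))): min(1, 1 − 0.25 + 0.25) = 1
((a \/ b) \/ (c -> ((d /\ (c \/ c)) \/ ~(~d -> a)))) = max(0.55, 1) = 1
~((a \/ b) \/ (c -> ((d /\ (c \/ c)) \/ ~(~d -> a)))): Łukasiewicz ¬ gives 1 − 1 = 0
((a \/ d) -> ~((a \/ b) \/ (c -> ((d /\ (c \/ c)) \/ ~(~d -> a))))): min(1, 1 − 0.55 + 0) = 0.45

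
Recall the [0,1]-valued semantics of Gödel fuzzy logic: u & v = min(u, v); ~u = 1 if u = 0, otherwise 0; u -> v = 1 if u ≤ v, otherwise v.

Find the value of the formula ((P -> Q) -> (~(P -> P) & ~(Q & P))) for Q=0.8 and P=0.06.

(P -> Q): 0.06 ≤ 0.8, so result = 1
(P -> P): 0.06 ≤ 0.06, so result = 1
~(P -> P): Gödel ¬ of 1 = 0 (operand ≠ 0)
(Q & P) = min(0.8, 0.06) = 0.06
~(Q & P): Gödel ¬ of 0.06 = 0 (operand ≠ 0)
(~(P -> P) & ~(Q & P)) = min(0, 0) = 0
((P -> Q) -> (~(P -> P) & ~(Q & P))): 1 > 0, so result = 0

0.00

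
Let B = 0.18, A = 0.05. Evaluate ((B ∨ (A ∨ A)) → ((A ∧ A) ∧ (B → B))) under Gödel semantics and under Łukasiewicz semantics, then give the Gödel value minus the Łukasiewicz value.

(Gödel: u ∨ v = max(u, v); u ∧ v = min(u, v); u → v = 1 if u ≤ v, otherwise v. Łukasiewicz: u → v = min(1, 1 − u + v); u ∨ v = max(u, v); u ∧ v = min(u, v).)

Gödel evaluation:
  (A ∨ A) = max(0.05, 0.05) = 0.05
  (B ∨ (A ∨ A)) = max(0.18, 0.05) = 0.18
  (A ∧ A) = min(0.05, 0.05) = 0.05
  (B → B): 0.18 ≤ 0.18, so result = 1
  ((A ∧ A) ∧ (B → B)) = min(0.05, 1) = 0.05
  ((B ∨ (A ∨ A)) → ((A ∧ A) ∧ (B → B))): 0.18 > 0.05, so result = 0.05
  Gödel value = 0.05
Łukasiewicz evaluation:
  (A ∨ A) = max(0.05, 0.05) = 0.05
  (B ∨ (A ∨ A)) = max(0.18, 0.05) = 0.18
  (A ∧ A) = min(0.05, 0.05) = 0.05
  (B → B): min(1, 1 − 0.18 + 0.18) = 1
  ((A ∧ A) ∧ (B → B)) = min(0.05, 1) = 0.05
  ((B ∨ (A ∨ A)) → ((A ∧ A) ∧ (B → B))): min(1, 1 − 0.18 + 0.05) = 0.87
  Łukasiewicz value = 0.87
Difference: 0.05 − 0.87 = -0.82

-0.82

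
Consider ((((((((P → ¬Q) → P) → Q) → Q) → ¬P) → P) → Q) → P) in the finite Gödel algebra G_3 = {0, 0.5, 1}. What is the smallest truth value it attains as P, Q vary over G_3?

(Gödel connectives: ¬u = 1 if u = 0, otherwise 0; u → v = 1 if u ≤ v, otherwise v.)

0.00

The minimum is attained at P = 0, Q = 0:
  ¬Q: Gödel ¬ of 0 = 1 (operand is 0)
  (P → ¬Q): 0 ≤ 1, so result = 1
  ((P → ¬Q) → P): 1 > 0, so result = 0
  (((P → ¬Q) → P) → Q): 0 ≤ 0, so result = 1
  ((((P → ¬Q) → P) → Q) → Q): 1 > 0, so result = 0
  ¬P: Gödel ¬ of 0 = 1 (operand is 0)
  (((((P → ¬Q) → P) → Q) → Q) → ¬P): 0 ≤ 1, so result = 1
  ((((((P → ¬Q) → P) → Q) → Q) → ¬P) → P): 1 > 0, so result = 0
  (((((((P → ¬Q) → P) → Q) → Q) → ¬P) → P) → Q): 0 ≤ 0, so result = 1
  ((((((((P → ¬Q) → P) → Q) → Q) → ¬P) → P) → Q) → P): 1 > 0, so result = 0
Checking all 9 assignments confirms none give a value below 0.00.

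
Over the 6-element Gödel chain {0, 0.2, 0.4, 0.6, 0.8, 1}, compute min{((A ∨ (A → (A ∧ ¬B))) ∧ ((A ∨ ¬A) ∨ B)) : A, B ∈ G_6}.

The minimum is attained at A = 0.2, B = 0:
  ¬B: Gödel ¬ of 0 = 1 (operand is 0)
  (A ∧ ¬B) = min(0.2, 1) = 0.2
  (A → (A ∧ ¬B)): 0.2 ≤ 0.2, so result = 1
  (A ∨ (A → (A ∧ ¬B))) = max(0.2, 1) = 1
  ¬A: Gödel ¬ of 0.2 = 0 (operand ≠ 0)
  (A ∨ ¬A) = max(0.2, 0) = 0.2
  ((A ∨ ¬A) ∨ B) = max(0.2, 0) = 0.2
  ((A ∨ (A → (A ∧ ¬B))) ∧ ((A ∨ ¬A) ∨ B)) = min(1, 0.2) = 0.2
Checking all 36 assignments confirms none give a value below 0.20.

0.20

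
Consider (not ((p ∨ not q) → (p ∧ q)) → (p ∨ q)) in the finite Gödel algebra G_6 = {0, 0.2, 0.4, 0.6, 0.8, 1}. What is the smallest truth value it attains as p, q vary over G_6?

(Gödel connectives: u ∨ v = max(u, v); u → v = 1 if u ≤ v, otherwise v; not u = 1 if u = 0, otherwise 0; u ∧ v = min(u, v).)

0.00

The minimum is attained at p = 0, q = 0:
  not q: Gödel ¬ of 0 = 1 (operand is 0)
  (p ∨ not q) = max(0, 1) = 1
  (p ∧ q) = min(0, 0) = 0
  ((p ∨ not q) → (p ∧ q)): 1 > 0, so result = 0
  not ((p ∨ not q) → (p ∧ q)): Gödel ¬ of 0 = 1 (operand is 0)
  (p ∨ q) = max(0, 0) = 0
  (not ((p ∨ not q) → (p ∧ q)) → (p ∨ q)): 1 > 0, so result = 0
Checking all 36 assignments confirms none give a value below 0.00.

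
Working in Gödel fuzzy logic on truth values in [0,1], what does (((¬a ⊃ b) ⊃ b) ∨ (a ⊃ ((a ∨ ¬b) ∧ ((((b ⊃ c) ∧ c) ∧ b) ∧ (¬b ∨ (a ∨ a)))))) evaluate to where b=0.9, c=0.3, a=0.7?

0.90

¬a: Gödel ¬ of 0.7 = 0 (operand ≠ 0)
(¬a ⊃ b): 0 ≤ 0.9, so result = 1
((¬a ⊃ b) ⊃ b): 1 > 0.9, so result = 0.9
¬b: Gödel ¬ of 0.9 = 0 (operand ≠ 0)
(a ∨ ¬b) = max(0.7, 0) = 0.7
(b ⊃ c): 0.9 > 0.3, so result = 0.3
((b ⊃ c) ∧ c) = min(0.3, 0.3) = 0.3
(((b ⊃ c) ∧ c) ∧ b) = min(0.3, 0.9) = 0.3
¬b: Gödel ¬ of 0.9 = 0 (operand ≠ 0)
(a ∨ a) = max(0.7, 0.7) = 0.7
(¬b ∨ (a ∨ a)) = max(0, 0.7) = 0.7
((((b ⊃ c) ∧ c) ∧ b) ∧ (¬b ∨ (a ∨ a))) = min(0.3, 0.7) = 0.3
((a ∨ ¬b) ∧ ((((b ⊃ c) ∧ c) ∧ b) ∧ (¬b ∨ (a ∨ a)))) = min(0.7, 0.3) = 0.3
(a ⊃ ((a ∨ ¬b) ∧ ((((b ⊃ c) ∧ c) ∧ b) ∧ (¬b ∨ (a ∨ a))))): 0.7 > 0.3, so result = 0.3
(((¬a ⊃ b) ⊃ b) ∨ (a ⊃ ((a ∨ ¬b) ∧ ((((b ⊃ c) ∧ c) ∧ b) ∧ (¬b ∨ (a ∨ a)))))) = max(0.9, 0.3) = 0.9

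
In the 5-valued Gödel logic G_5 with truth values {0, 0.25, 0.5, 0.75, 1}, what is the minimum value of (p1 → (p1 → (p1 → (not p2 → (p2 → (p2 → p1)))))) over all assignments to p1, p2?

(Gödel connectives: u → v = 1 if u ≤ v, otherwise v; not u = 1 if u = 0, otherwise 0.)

1.00

Every assignment gives 1. For instance at p1 = 0, p2 = 0:
  not p2: Gödel ¬ of 0 = 1 (operand is 0)
  (p2 → p1): 0 ≤ 0, so result = 1
  (p2 → (p2 → p1)): 0 ≤ 1, so result = 1
  (not p2 → (p2 → (p2 → p1))): 1 ≤ 1, so result = 1
  (p1 → (not p2 → (p2 → (p2 → p1)))): 0 ≤ 1, so result = 1
  (p1 → (p1 → (not p2 → (p2 → (p2 → p1))))): 0 ≤ 1, so result = 1
  (p1 → (p1 → (p1 → (not p2 → (p2 → (p2 → p1)))))): 0 ≤ 1, so result = 1
All 25 assignments give value 1 — the formula is a G_5-tautology.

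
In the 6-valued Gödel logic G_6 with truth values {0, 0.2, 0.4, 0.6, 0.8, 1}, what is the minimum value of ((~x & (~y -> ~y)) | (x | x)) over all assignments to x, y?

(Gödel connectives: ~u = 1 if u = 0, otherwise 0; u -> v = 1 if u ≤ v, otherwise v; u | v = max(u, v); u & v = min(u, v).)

0.20

The minimum is attained at x = 0.2, y = 0:
  ~x: Gödel ¬ of 0.2 = 0 (operand ≠ 0)
  ~y: Gödel ¬ of 0 = 1 (operand is 0)
  ~y: Gödel ¬ of 0 = 1 (operand is 0)
  (~y -> ~y): 1 ≤ 1, so result = 1
  (~x & (~y -> ~y)) = min(0, 1) = 0
  (x | x) = max(0.2, 0.2) = 0.2
  ((~x & (~y -> ~y)) | (x | x)) = max(0, 0.2) = 0.2
Checking all 36 assignments confirms none give a value below 0.20.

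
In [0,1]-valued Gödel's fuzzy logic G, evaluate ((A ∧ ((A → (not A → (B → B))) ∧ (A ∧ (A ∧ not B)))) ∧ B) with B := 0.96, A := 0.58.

not A: Gödel ¬ of 0.58 = 0 (operand ≠ 0)
(B → B): 0.96 ≤ 0.96, so result = 1
(not A → (B → B)): 0 ≤ 1, so result = 1
(A → (not A → (B → B))): 0.58 ≤ 1, so result = 1
not B: Gödel ¬ of 0.96 = 0 (operand ≠ 0)
(A ∧ not B) = min(0.58, 0) = 0
(A ∧ (A ∧ not B)) = min(0.58, 0) = 0
((A → (not A → (B → B))) ∧ (A ∧ (A ∧ not B))) = min(1, 0) = 0
(A ∧ ((A → (not A → (B → B))) ∧ (A ∧ (A ∧ not B)))) = min(0.58, 0) = 0
((A ∧ ((A → (not A → (B → B))) ∧ (A ∧ (A ∧ not B)))) ∧ B) = min(0, 0.96) = 0

0.00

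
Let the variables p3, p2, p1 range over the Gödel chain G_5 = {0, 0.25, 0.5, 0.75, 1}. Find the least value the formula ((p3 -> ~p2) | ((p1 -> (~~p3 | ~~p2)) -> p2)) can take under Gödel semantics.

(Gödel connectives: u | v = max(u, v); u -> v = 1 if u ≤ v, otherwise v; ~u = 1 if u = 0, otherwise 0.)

The minimum is attained at p3 = 0.25, p2 = 0.25, p1 = 0:
  ~p2: Gödel ¬ of 0.25 = 0 (operand ≠ 0)
  (p3 -> ~p2): 0.25 > 0, so result = 0
  ~p3: Gödel ¬ of 0.25 = 0 (operand ≠ 0)
  ~~p3: Gödel ¬ of 0 = 1 (operand is 0)
  ~p2: Gödel ¬ of 0.25 = 0 (operand ≠ 0)
  ~~p2: Gödel ¬ of 0 = 1 (operand is 0)
  (~~p3 | ~~p2) = max(1, 1) = 1
  (p1 -> (~~p3 | ~~p2)): 0 ≤ 1, so result = 1
  ((p1 -> (~~p3 | ~~p2)) -> p2): 1 > 0.25, so result = 0.25
  ((p3 -> ~p2) | ((p1 -> (~~p3 | ~~p2)) -> p2)) = max(0, 0.25) = 0.25
Checking all 125 assignments confirms none give a value below 0.25.

0.25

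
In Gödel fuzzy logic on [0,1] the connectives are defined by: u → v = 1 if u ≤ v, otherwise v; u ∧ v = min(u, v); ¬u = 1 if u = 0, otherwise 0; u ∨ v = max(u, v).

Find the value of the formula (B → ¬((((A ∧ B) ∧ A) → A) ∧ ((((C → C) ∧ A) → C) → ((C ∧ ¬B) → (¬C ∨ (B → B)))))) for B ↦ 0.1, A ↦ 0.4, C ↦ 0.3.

0.00

(A ∧ B) = min(0.4, 0.1) = 0.1
((A ∧ B) ∧ A) = min(0.1, 0.4) = 0.1
(((A ∧ B) ∧ A) → A): 0.1 ≤ 0.4, so result = 1
(C → C): 0.3 ≤ 0.3, so result = 1
((C → C) ∧ A) = min(1, 0.4) = 0.4
(((C → C) ∧ A) → C): 0.4 > 0.3, so result = 0.3
¬B: Gödel ¬ of 0.1 = 0 (operand ≠ 0)
(C ∧ ¬B) = min(0.3, 0) = 0
¬C: Gödel ¬ of 0.3 = 0 (operand ≠ 0)
(B → B): 0.1 ≤ 0.1, so result = 1
(¬C ∨ (B → B)) = max(0, 1) = 1
((C ∧ ¬B) → (¬C ∨ (B → B))): 0 ≤ 1, so result = 1
((((C → C) ∧ A) → C) → ((C ∧ ¬B) → (¬C ∨ (B → B)))): 0.3 ≤ 1, so result = 1
((((A ∧ B) ∧ A) → A) ∧ ((((C → C) ∧ A) → C) → ((C ∧ ¬B) → (¬C ∨ (B → B))))) = min(1, 1) = 1
¬((((A ∧ B) ∧ A) → A) ∧ ((((C → C) ∧ A) → C) → ((C ∧ ¬B) → (¬C ∨ (B → B))))): Gödel ¬ of 1 = 0 (operand ≠ 0)
(B → ¬((((A ∧ B) ∧ A) → A) ∧ ((((C → C) ∧ A) → C) → ((C ∧ ¬B) → (¬C ∨ (B → B)))))): 0.1 > 0, so result = 0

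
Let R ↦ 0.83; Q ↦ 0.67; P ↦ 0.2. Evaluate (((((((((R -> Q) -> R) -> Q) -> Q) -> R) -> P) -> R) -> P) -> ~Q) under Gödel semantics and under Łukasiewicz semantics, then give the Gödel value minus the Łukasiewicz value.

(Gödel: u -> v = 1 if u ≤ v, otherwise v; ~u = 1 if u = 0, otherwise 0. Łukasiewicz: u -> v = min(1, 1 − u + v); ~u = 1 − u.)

Gödel evaluation:
  (R -> Q): 0.83 > 0.67, so result = 0.67
  ((R -> Q) -> R): 0.67 ≤ 0.83, so result = 1
  (((R -> Q) -> R) -> Q): 1 > 0.67, so result = 0.67
  ((((R -> Q) -> R) -> Q) -> Q): 0.67 ≤ 0.67, so result = 1
  (((((R -> Q) -> R) -> Q) -> Q) -> R): 1 > 0.83, so result = 0.83
  ((((((R -> Q) -> R) -> Q) -> Q) -> R) -> P): 0.83 > 0.2, so result = 0.2
  (((((((R -> Q) -> R) -> Q) -> Q) -> R) -> P) -> R): 0.2 ≤ 0.83, so result = 1
  ((((((((R -> Q) -> R) -> Q) -> Q) -> R) -> P) -> R) -> P): 1 > 0.2, so result = 0.2
  ~Q: Gödel ¬ of 0.67 = 0 (operand ≠ 0)
  (((((((((R -> Q) -> R) -> Q) -> Q) -> R) -> P) -> R) -> P) -> ~Q): 0.2 > 0, so result = 0
  Gödel value = 0
Łukasiewicz evaluation:
  (R -> Q): min(1, 1 − 0.83 + 0.67) = 0.84
  ((R -> Q) -> R): min(1, 1 − 0.84 + 0.83) = 0.99
  (((R -> Q) -> R) -> Q): min(1, 1 − 0.99 + 0.67) = 0.68
  ((((R -> Q) -> R) -> Q) -> Q): min(1, 1 − 0.68 + 0.67) = 0.99
  (((((R -> Q) -> R) -> Q) -> Q) -> R): min(1, 1 − 0.99 + 0.83) = 0.84
  ((((((R -> Q) -> R) -> Q) -> Q) -> R) -> P): min(1, 1 − 0.84 + 0.2) = 0.36
  (((((((R -> Q) -> R) -> Q) -> Q) -> R) -> P) -> R): min(1, 1 − 0.36 + 0.83) = 1
  ((((((((R -> Q) -> R) -> Q) -> Q) -> R) -> P) -> R) -> P): min(1, 1 − 1 + 0.2) = 0.2
  ~Q: Łukasiewicz ¬ gives 1 − 0.67 = 0.33
  (((((((((R -> Q) -> R) -> Q) -> Q) -> R) -> P) -> R) -> P) -> ~Q): min(1, 1 − 0.2 + 0.33) = 1
  Łukasiewicz value = 1
Difference: 0 − 1 = -1.00

-1.00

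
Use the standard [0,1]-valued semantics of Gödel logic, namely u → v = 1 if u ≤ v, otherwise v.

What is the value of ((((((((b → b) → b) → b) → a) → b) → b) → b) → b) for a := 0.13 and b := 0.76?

(b → b): 0.76 ≤ 0.76, so result = 1
((b → b) → b): 1 > 0.76, so result = 0.76
(((b → b) → b) → b): 0.76 ≤ 0.76, so result = 1
((((b → b) → b) → b) → a): 1 > 0.13, so result = 0.13
(((((b → b) → b) → b) → a) → b): 0.13 ≤ 0.76, so result = 1
((((((b → b) → b) → b) → a) → b) → b): 1 > 0.76, so result = 0.76
(((((((b → b) → b) → b) → a) → b) → b) → b): 0.76 ≤ 0.76, so result = 1
((((((((b → b) → b) → b) → a) → b) → b) → b) → b): 1 > 0.76, so result = 0.76

0.76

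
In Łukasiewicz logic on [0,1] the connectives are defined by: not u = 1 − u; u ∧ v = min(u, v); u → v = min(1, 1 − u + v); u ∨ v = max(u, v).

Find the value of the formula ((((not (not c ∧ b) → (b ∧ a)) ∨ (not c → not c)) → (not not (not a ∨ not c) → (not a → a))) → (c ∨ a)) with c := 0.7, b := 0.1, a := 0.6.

0.70

not c: Łukasiewicz ¬ gives 1 − 0.7 = 0.3
(not c ∧ b) = min(0.3, 0.1) = 0.1
not (not c ∧ b): Łukasiewicz ¬ gives 1 − 0.1 = 0.9
(b ∧ a) = min(0.1, 0.6) = 0.1
(not (not c ∧ b) → (b ∧ a)): min(1, 1 − 0.9 + 0.1) = 0.2
not c: Łukasiewicz ¬ gives 1 − 0.7 = 0.3
not c: Łukasiewicz ¬ gives 1 − 0.7 = 0.3
(not c → not c): min(1, 1 − 0.3 + 0.3) = 1
((not (not c ∧ b) → (b ∧ a)) ∨ (not c → not c)) = max(0.2, 1) = 1
not a: Łukasiewicz ¬ gives 1 − 0.6 = 0.4
not c: Łukasiewicz ¬ gives 1 − 0.7 = 0.3
(not a ∨ not c) = max(0.4, 0.3) = 0.4
not (not a ∨ not c): Łukasiewicz ¬ gives 1 − 0.4 = 0.6
not not (not a ∨ not c): Łukasiewicz ¬ gives 1 − 0.6 = 0.4
not a: Łukasiewicz ¬ gives 1 − 0.6 = 0.4
(not a → a): min(1, 1 − 0.4 + 0.6) = 1
(not not (not a ∨ not c) → (not a → a)): min(1, 1 − 0.4 + 1) = 1
(((not (not c ∧ b) → (b ∧ a)) ∨ (not c → not c)) → (not not (not a ∨ not c) → (not a → a))): min(1, 1 − 1 + 1) = 1
(c ∨ a) = max(0.7, 0.6) = 0.7
((((not (not c ∧ b) → (b ∧ a)) ∨ (not c → not c)) → (not not (not a ∨ not c) → (not a → a))) → (c ∨ a)): min(1, 1 − 1 + 0.7) = 0.7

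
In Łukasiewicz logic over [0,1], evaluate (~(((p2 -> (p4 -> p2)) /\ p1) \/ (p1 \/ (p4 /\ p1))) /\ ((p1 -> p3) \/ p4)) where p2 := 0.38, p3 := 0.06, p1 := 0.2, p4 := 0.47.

(p4 -> p2): min(1, 1 − 0.47 + 0.38) = 0.91
(p2 -> (p4 -> p2)): min(1, 1 − 0.38 + 0.91) = 1
((p2 -> (p4 -> p2)) /\ p1) = min(1, 0.2) = 0.2
(p4 /\ p1) = min(0.47, 0.2) = 0.2
(p1 \/ (p4 /\ p1)) = max(0.2, 0.2) = 0.2
(((p2 -> (p4 -> p2)) /\ p1) \/ (p1 \/ (p4 /\ p1))) = max(0.2, 0.2) = 0.2
~(((p2 -> (p4 -> p2)) /\ p1) \/ (p1 \/ (p4 /\ p1))): Łukasiewicz ¬ gives 1 − 0.2 = 0.8
(p1 -> p3): min(1, 1 − 0.2 + 0.06) = 0.86
((p1 -> p3) \/ p4) = max(0.86, 0.47) = 0.86
(~(((p2 -> (p4 -> p2)) /\ p1) \/ (p1 \/ (p4 /\ p1))) /\ ((p1 -> p3) \/ p4)) = min(0.8, 0.86) = 0.8

0.80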